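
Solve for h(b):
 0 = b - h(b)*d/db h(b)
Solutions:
 h(b) = -sqrt(C1 + b^2)
 h(b) = sqrt(C1 + b^2)


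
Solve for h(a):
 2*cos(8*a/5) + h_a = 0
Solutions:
 h(a) = C1 - 5*sin(8*a/5)/4


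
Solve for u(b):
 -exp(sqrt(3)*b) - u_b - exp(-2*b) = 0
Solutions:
 u(b) = C1 - sqrt(3)*exp(sqrt(3)*b)/3 + exp(-2*b)/2


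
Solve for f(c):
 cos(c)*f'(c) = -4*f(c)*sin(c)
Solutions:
 f(c) = C1*cos(c)^4


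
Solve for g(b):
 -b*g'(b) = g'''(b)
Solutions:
 g(b) = C1 + Integral(C2*airyai(-b) + C3*airybi(-b), b)


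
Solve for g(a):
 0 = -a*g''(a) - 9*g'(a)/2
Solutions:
 g(a) = C1 + C2/a^(7/2)


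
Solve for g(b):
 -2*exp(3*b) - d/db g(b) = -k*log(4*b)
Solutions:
 g(b) = C1 + b*k*log(b) + b*k*(-1 + 2*log(2)) - 2*exp(3*b)/3


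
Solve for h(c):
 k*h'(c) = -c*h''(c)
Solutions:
 h(c) = C1 + c^(1 - re(k))*(C2*sin(log(c)*Abs(im(k))) + C3*cos(log(c)*im(k)))


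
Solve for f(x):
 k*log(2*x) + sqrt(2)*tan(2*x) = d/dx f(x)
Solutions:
 f(x) = C1 + k*x*(log(x) - 1) + k*x*log(2) - sqrt(2)*log(cos(2*x))/2


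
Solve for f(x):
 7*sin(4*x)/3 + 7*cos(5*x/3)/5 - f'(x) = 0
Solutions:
 f(x) = C1 + 21*sin(5*x/3)/25 - 7*cos(4*x)/12


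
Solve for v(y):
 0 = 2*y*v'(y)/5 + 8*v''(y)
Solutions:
 v(y) = C1 + C2*erf(sqrt(10)*y/20)


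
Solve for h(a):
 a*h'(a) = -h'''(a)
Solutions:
 h(a) = C1 + Integral(C2*airyai(-a) + C3*airybi(-a), a)


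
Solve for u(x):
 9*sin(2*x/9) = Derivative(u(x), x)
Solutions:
 u(x) = C1 - 81*cos(2*x/9)/2


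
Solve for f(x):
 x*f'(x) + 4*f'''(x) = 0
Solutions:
 f(x) = C1 + Integral(C2*airyai(-2^(1/3)*x/2) + C3*airybi(-2^(1/3)*x/2), x)


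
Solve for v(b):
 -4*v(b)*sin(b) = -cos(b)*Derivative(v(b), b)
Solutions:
 v(b) = C1/cos(b)^4


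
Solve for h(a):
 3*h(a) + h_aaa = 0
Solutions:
 h(a) = C3*exp(-3^(1/3)*a) + (C1*sin(3^(5/6)*a/2) + C2*cos(3^(5/6)*a/2))*exp(3^(1/3)*a/2)


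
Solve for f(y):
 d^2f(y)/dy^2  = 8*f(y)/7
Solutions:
 f(y) = C1*exp(-2*sqrt(14)*y/7) + C2*exp(2*sqrt(14)*y/7)


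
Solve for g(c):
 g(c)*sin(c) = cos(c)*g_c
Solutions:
 g(c) = C1/cos(c)


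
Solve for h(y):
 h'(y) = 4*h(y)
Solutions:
 h(y) = C1*exp(4*y)


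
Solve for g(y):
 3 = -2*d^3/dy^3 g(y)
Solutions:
 g(y) = C1 + C2*y + C3*y^2 - y^3/4


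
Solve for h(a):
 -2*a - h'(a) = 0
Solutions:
 h(a) = C1 - a^2


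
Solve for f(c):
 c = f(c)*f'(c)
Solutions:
 f(c) = -sqrt(C1 + c^2)
 f(c) = sqrt(C1 + c^2)


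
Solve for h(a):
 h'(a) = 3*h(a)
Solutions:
 h(a) = C1*exp(3*a)


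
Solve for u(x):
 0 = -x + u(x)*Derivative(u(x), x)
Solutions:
 u(x) = -sqrt(C1 + x^2)
 u(x) = sqrt(C1 + x^2)


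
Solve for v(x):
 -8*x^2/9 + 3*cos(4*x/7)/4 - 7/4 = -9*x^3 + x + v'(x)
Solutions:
 v(x) = C1 + 9*x^4/4 - 8*x^3/27 - x^2/2 - 7*x/4 + 21*sin(4*x/7)/16


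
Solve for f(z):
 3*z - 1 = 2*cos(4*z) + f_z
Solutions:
 f(z) = C1 + 3*z^2/2 - z - sin(4*z)/2


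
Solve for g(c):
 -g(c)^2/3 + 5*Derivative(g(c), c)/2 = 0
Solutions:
 g(c) = -15/(C1 + 2*c)


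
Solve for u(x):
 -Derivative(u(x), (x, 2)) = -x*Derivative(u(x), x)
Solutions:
 u(x) = C1 + C2*erfi(sqrt(2)*x/2)


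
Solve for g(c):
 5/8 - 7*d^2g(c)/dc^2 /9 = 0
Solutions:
 g(c) = C1 + C2*c + 45*c^2/112


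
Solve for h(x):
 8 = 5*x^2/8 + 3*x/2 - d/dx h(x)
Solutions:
 h(x) = C1 + 5*x^3/24 + 3*x^2/4 - 8*x


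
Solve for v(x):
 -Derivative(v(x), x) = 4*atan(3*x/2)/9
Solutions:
 v(x) = C1 - 4*x*atan(3*x/2)/9 + 4*log(9*x^2 + 4)/27


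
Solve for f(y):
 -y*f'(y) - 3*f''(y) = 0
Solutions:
 f(y) = C1 + C2*erf(sqrt(6)*y/6)


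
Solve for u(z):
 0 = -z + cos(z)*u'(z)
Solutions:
 u(z) = C1 + Integral(z/cos(z), z)


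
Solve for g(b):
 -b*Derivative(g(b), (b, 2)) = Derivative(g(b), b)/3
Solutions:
 g(b) = C1 + C2*b^(2/3)


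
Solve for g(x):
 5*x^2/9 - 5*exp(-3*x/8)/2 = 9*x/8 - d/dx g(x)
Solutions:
 g(x) = C1 - 5*x^3/27 + 9*x^2/16 - 20*exp(-3*x/8)/3


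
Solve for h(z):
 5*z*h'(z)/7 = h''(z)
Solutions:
 h(z) = C1 + C2*erfi(sqrt(70)*z/14)


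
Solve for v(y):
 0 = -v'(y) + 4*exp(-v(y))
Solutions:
 v(y) = log(C1 + 4*y)


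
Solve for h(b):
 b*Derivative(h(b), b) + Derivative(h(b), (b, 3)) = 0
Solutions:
 h(b) = C1 + Integral(C2*airyai(-b) + C3*airybi(-b), b)


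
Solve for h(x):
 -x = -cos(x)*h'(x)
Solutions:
 h(x) = C1 + Integral(x/cos(x), x)


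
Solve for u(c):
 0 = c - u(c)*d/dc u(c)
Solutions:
 u(c) = -sqrt(C1 + c^2)
 u(c) = sqrt(C1 + c^2)


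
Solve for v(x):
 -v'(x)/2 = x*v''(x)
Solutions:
 v(x) = C1 + C2*sqrt(x)


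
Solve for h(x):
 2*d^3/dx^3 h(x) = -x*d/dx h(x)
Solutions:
 h(x) = C1 + Integral(C2*airyai(-2^(2/3)*x/2) + C3*airybi(-2^(2/3)*x/2), x)


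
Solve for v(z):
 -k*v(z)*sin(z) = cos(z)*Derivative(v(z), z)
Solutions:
 v(z) = C1*exp(k*log(cos(z)))


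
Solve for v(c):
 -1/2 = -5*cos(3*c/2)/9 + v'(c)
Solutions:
 v(c) = C1 - c/2 + 10*sin(3*c/2)/27


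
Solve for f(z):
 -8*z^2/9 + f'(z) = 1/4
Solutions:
 f(z) = C1 + 8*z^3/27 + z/4


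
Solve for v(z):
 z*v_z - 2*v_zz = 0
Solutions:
 v(z) = C1 + C2*erfi(z/2)


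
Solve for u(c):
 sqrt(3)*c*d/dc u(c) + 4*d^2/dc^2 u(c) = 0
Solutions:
 u(c) = C1 + C2*erf(sqrt(2)*3^(1/4)*c/4)


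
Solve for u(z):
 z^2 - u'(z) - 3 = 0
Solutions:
 u(z) = C1 + z^3/3 - 3*z


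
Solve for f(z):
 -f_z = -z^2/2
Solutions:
 f(z) = C1 + z^3/6


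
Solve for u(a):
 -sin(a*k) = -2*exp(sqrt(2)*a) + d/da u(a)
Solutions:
 u(a) = C1 + sqrt(2)*exp(sqrt(2)*a) + cos(a*k)/k


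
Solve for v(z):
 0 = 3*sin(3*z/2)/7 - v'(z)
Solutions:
 v(z) = C1 - 2*cos(3*z/2)/7


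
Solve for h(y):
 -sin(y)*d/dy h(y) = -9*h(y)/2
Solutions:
 h(y) = C1*(cos(y) - 1)^(1/4)*(cos(y)^2 - 2*cos(y) + 1)/((cos(y) + 1)^(1/4)*(cos(y)^2 + 2*cos(y) + 1))


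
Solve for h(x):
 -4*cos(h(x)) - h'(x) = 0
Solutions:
 h(x) = pi - asin((C1 + exp(8*x))/(C1 - exp(8*x)))
 h(x) = asin((C1 + exp(8*x))/(C1 - exp(8*x)))


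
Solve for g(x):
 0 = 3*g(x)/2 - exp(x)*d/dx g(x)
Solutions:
 g(x) = C1*exp(-3*exp(-x)/2)


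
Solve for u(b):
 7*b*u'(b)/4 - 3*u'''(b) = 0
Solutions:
 u(b) = C1 + Integral(C2*airyai(126^(1/3)*b/6) + C3*airybi(126^(1/3)*b/6), b)


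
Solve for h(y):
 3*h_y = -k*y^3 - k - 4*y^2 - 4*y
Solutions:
 h(y) = C1 - k*y^4/12 - k*y/3 - 4*y^3/9 - 2*y^2/3


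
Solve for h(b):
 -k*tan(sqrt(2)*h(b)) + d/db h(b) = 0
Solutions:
 h(b) = sqrt(2)*(pi - asin(C1*exp(sqrt(2)*b*k)))/2
 h(b) = sqrt(2)*asin(C1*exp(sqrt(2)*b*k))/2


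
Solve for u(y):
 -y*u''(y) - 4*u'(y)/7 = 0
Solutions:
 u(y) = C1 + C2*y^(3/7)


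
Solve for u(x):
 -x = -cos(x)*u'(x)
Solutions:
 u(x) = C1 + Integral(x/cos(x), x)


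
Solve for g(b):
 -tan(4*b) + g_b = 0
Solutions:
 g(b) = C1 - log(cos(4*b))/4


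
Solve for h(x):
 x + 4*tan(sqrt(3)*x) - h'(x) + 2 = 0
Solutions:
 h(x) = C1 + x^2/2 + 2*x - 4*sqrt(3)*log(cos(sqrt(3)*x))/3


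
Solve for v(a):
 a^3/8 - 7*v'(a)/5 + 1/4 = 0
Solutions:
 v(a) = C1 + 5*a^4/224 + 5*a/28


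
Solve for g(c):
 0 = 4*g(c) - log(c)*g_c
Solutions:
 g(c) = C1*exp(4*li(c))


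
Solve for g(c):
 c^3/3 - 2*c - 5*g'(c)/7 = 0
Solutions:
 g(c) = C1 + 7*c^4/60 - 7*c^2/5


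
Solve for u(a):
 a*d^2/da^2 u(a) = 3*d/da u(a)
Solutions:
 u(a) = C1 + C2*a^4


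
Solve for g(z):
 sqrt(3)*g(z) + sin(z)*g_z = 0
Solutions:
 g(z) = C1*(cos(z) + 1)^(sqrt(3)/2)/(cos(z) - 1)^(sqrt(3)/2)


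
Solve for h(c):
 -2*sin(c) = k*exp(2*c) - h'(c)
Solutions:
 h(c) = C1 + k*exp(2*c)/2 - 2*cos(c)


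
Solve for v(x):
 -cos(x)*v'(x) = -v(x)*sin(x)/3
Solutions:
 v(x) = C1/cos(x)^(1/3)


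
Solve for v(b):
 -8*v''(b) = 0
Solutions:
 v(b) = C1 + C2*b


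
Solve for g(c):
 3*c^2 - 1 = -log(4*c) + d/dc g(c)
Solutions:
 g(c) = C1 + c^3 + c*log(c) - 2*c + c*log(4)


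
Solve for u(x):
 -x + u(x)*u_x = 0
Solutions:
 u(x) = -sqrt(C1 + x^2)
 u(x) = sqrt(C1 + x^2)


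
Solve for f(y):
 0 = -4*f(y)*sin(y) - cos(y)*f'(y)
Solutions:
 f(y) = C1*cos(y)^4


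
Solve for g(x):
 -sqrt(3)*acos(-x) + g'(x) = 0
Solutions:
 g(x) = C1 + sqrt(3)*(x*acos(-x) + sqrt(1 - x^2))


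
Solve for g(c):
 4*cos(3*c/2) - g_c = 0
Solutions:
 g(c) = C1 + 8*sin(3*c/2)/3


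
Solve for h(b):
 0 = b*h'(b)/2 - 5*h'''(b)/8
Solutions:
 h(b) = C1 + Integral(C2*airyai(10^(2/3)*b/5) + C3*airybi(10^(2/3)*b/5), b)


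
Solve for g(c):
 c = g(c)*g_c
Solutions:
 g(c) = -sqrt(C1 + c^2)
 g(c) = sqrt(C1 + c^2)


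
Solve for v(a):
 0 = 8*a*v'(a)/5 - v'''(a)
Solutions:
 v(a) = C1 + Integral(C2*airyai(2*5^(2/3)*a/5) + C3*airybi(2*5^(2/3)*a/5), a)


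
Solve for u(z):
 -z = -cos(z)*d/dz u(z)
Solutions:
 u(z) = C1 + Integral(z/cos(z), z)


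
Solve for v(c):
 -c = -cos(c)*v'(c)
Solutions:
 v(c) = C1 + Integral(c/cos(c), c)


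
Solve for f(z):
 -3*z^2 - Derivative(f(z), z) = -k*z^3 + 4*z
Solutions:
 f(z) = C1 + k*z^4/4 - z^3 - 2*z^2


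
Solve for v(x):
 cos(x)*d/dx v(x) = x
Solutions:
 v(x) = C1 + Integral(x/cos(x), x)


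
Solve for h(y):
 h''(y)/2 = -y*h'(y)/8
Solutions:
 h(y) = C1 + C2*erf(sqrt(2)*y/4)


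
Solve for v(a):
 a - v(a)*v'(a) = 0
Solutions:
 v(a) = -sqrt(C1 + a^2)
 v(a) = sqrt(C1 + a^2)


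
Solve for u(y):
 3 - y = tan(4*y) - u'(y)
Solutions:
 u(y) = C1 + y^2/2 - 3*y - log(cos(4*y))/4


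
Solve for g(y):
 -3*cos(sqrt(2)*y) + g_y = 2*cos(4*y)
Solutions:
 g(y) = C1 + sin(4*y)/2 + 3*sqrt(2)*sin(sqrt(2)*y)/2


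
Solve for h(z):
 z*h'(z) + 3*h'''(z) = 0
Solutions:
 h(z) = C1 + Integral(C2*airyai(-3^(2/3)*z/3) + C3*airybi(-3^(2/3)*z/3), z)


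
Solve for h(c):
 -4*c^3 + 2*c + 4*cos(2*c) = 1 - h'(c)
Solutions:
 h(c) = C1 + c^4 - c^2 + c - 2*sin(2*c)


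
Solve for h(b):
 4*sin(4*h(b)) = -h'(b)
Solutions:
 h(b) = -acos((-C1 - exp(32*b))/(C1 - exp(32*b)))/4 + pi/2
 h(b) = acos((-C1 - exp(32*b))/(C1 - exp(32*b)))/4


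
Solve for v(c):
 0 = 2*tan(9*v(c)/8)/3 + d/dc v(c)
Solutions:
 v(c) = -8*asin(C1*exp(-3*c/4))/9 + 8*pi/9
 v(c) = 8*asin(C1*exp(-3*c/4))/9


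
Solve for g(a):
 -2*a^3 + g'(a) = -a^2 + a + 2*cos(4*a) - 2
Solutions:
 g(a) = C1 + a^4/2 - a^3/3 + a^2/2 - 2*a + sin(4*a)/2


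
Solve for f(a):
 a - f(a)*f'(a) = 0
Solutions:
 f(a) = -sqrt(C1 + a^2)
 f(a) = sqrt(C1 + a^2)


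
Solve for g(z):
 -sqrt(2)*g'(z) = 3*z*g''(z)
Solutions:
 g(z) = C1 + C2*z^(1 - sqrt(2)/3)


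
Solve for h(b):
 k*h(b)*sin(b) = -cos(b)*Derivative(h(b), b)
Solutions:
 h(b) = C1*exp(k*log(cos(b)))


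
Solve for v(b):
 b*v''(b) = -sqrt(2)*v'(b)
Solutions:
 v(b) = C1 + C2*b^(1 - sqrt(2))


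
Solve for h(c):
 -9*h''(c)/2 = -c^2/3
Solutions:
 h(c) = C1 + C2*c + c^4/162


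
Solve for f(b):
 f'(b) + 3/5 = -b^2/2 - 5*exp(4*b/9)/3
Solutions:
 f(b) = C1 - b^3/6 - 3*b/5 - 15*exp(4*b/9)/4


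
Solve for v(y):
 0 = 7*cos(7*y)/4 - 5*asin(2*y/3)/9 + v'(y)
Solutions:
 v(y) = C1 + 5*y*asin(2*y/3)/9 + 5*sqrt(9 - 4*y^2)/18 - sin(7*y)/4


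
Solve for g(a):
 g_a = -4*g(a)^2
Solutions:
 g(a) = 1/(C1 + 4*a)


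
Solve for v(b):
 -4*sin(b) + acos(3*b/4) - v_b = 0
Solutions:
 v(b) = C1 + b*acos(3*b/4) - sqrt(16 - 9*b^2)/3 + 4*cos(b)


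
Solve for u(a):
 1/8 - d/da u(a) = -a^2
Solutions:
 u(a) = C1 + a^3/3 + a/8


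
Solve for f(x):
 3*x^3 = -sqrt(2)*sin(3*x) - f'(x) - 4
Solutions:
 f(x) = C1 - 3*x^4/4 - 4*x + sqrt(2)*cos(3*x)/3


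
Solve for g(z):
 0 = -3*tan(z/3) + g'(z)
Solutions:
 g(z) = C1 - 9*log(cos(z/3))


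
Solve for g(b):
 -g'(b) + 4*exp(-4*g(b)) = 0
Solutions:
 g(b) = log(-I*(C1 + 16*b)^(1/4))
 g(b) = log(I*(C1 + 16*b)^(1/4))
 g(b) = log(-(C1 + 16*b)^(1/4))
 g(b) = log(C1 + 16*b)/4


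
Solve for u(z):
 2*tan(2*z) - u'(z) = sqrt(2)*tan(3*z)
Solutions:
 u(z) = C1 - log(cos(2*z)) + sqrt(2)*log(cos(3*z))/3


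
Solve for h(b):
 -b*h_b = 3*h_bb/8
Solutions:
 h(b) = C1 + C2*erf(2*sqrt(3)*b/3)


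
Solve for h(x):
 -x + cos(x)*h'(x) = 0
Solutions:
 h(x) = C1 + Integral(x/cos(x), x)


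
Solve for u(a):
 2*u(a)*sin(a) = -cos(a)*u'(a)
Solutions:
 u(a) = C1*cos(a)^2


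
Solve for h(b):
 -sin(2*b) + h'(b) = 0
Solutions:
 h(b) = C1 - cos(2*b)/2


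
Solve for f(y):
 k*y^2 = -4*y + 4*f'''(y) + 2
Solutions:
 f(y) = C1 + C2*y + C3*y^2 + k*y^5/240 + y^4/24 - y^3/12


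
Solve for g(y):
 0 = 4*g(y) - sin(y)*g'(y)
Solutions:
 g(y) = C1*(cos(y)^2 - 2*cos(y) + 1)/(cos(y)^2 + 2*cos(y) + 1)


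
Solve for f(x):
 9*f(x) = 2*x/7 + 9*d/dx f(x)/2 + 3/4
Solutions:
 f(x) = C1*exp(2*x) + 2*x/63 + 25/252


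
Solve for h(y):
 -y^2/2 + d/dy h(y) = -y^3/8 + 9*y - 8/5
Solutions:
 h(y) = C1 - y^4/32 + y^3/6 + 9*y^2/2 - 8*y/5


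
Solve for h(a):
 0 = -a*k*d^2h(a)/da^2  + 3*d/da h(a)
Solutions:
 h(a) = C1 + a^(((re(k) + 3)*re(k) + im(k)^2)/(re(k)^2 + im(k)^2))*(C2*sin(3*log(a)*Abs(im(k))/(re(k)^2 + im(k)^2)) + C3*cos(3*log(a)*im(k)/(re(k)^2 + im(k)^2)))


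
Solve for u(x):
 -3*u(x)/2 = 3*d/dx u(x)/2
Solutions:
 u(x) = C1*exp(-x)


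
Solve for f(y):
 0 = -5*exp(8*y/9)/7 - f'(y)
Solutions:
 f(y) = C1 - 45*exp(8*y/9)/56


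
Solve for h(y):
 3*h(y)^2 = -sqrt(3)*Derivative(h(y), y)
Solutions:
 h(y) = 1/(C1 + sqrt(3)*y)


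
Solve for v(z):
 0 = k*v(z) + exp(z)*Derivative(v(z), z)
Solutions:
 v(z) = C1*exp(k*exp(-z))


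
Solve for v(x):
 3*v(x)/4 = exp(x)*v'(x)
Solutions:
 v(x) = C1*exp(-3*exp(-x)/4)


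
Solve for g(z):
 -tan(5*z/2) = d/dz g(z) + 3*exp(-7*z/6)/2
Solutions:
 g(z) = C1 - log(tan(5*z/2)^2 + 1)/5 + 9*exp(-7*z/6)/7


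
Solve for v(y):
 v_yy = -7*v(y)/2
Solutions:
 v(y) = C1*sin(sqrt(14)*y/2) + C2*cos(sqrt(14)*y/2)


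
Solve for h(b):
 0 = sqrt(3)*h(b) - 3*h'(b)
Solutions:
 h(b) = C1*exp(sqrt(3)*b/3)


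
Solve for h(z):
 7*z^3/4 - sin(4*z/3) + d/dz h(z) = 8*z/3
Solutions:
 h(z) = C1 - 7*z^4/16 + 4*z^2/3 - 3*cos(4*z/3)/4


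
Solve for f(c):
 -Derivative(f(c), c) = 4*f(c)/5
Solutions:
 f(c) = C1*exp(-4*c/5)


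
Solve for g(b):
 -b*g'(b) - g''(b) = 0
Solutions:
 g(b) = C1 + C2*erf(sqrt(2)*b/2)


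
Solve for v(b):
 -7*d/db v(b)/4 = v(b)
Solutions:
 v(b) = C1*exp(-4*b/7)


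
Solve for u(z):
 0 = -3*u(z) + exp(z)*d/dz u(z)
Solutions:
 u(z) = C1*exp(-3*exp(-z))


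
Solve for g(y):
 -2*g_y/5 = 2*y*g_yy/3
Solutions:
 g(y) = C1 + C2*y^(2/5)


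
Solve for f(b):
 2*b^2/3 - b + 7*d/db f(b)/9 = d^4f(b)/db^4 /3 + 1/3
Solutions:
 f(b) = C1 + C4*exp(3^(2/3)*7^(1/3)*b/3) - 2*b^3/7 + 9*b^2/14 + 3*b/7 + (C2*sin(3^(1/6)*7^(1/3)*b/2) + C3*cos(3^(1/6)*7^(1/3)*b/2))*exp(-3^(2/3)*7^(1/3)*b/6)


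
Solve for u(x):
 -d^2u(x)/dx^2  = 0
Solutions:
 u(x) = C1 + C2*x


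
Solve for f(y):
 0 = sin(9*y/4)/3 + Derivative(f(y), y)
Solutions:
 f(y) = C1 + 4*cos(9*y/4)/27


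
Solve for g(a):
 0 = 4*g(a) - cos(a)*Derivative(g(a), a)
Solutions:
 g(a) = C1*(sin(a)^2 + 2*sin(a) + 1)/(sin(a)^2 - 2*sin(a) + 1)


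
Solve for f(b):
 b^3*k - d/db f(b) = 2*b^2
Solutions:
 f(b) = C1 + b^4*k/4 - 2*b^3/3


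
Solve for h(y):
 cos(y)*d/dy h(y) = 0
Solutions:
 h(y) = C1


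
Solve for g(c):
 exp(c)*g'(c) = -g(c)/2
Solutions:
 g(c) = C1*exp(exp(-c)/2)


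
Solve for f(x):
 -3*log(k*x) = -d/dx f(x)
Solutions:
 f(x) = C1 + 3*x*log(k*x) - 3*x


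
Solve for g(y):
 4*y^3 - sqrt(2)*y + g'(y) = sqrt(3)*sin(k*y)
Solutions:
 g(y) = C1 - y^4 + sqrt(2)*y^2/2 - sqrt(3)*cos(k*y)/k


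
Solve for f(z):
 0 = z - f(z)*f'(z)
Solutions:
 f(z) = -sqrt(C1 + z^2)
 f(z) = sqrt(C1 + z^2)


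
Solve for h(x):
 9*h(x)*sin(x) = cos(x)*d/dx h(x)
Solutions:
 h(x) = C1/cos(x)^9


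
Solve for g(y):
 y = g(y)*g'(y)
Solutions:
 g(y) = -sqrt(C1 + y^2)
 g(y) = sqrt(C1 + y^2)


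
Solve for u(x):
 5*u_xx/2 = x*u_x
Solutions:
 u(x) = C1 + C2*erfi(sqrt(5)*x/5)


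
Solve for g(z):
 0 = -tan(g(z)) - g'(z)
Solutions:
 g(z) = pi - asin(C1*exp(-z))
 g(z) = asin(C1*exp(-z))


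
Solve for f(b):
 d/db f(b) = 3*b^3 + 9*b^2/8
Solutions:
 f(b) = C1 + 3*b^4/4 + 3*b^3/8


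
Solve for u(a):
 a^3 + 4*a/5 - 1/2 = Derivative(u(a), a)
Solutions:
 u(a) = C1 + a^4/4 + 2*a^2/5 - a/2


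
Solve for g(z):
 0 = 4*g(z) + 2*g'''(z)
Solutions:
 g(z) = C3*exp(-2^(1/3)*z) + (C1*sin(2^(1/3)*sqrt(3)*z/2) + C2*cos(2^(1/3)*sqrt(3)*z/2))*exp(2^(1/3)*z/2)


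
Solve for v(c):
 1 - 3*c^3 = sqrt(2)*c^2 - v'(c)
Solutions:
 v(c) = C1 + 3*c^4/4 + sqrt(2)*c^3/3 - c


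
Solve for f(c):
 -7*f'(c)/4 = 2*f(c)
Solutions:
 f(c) = C1*exp(-8*c/7)


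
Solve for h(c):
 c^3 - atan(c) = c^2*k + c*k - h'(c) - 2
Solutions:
 h(c) = C1 - c^4/4 + c^3*k/3 + c^2*k/2 + c*atan(c) - 2*c - log(c^2 + 1)/2


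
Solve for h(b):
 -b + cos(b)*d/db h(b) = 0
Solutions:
 h(b) = C1 + Integral(b/cos(b), b)


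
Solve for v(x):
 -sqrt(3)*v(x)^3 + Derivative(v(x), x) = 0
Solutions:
 v(x) = -sqrt(2)*sqrt(-1/(C1 + sqrt(3)*x))/2
 v(x) = sqrt(2)*sqrt(-1/(C1 + sqrt(3)*x))/2


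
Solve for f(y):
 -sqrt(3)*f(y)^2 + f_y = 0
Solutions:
 f(y) = -1/(C1 + sqrt(3)*y)


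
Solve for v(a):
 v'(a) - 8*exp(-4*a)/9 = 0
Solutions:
 v(a) = C1 - 2*exp(-4*a)/9


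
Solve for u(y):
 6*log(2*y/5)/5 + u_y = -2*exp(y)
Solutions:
 u(y) = C1 - 6*y*log(y)/5 + 6*y*(-log(2) + 1 + log(5))/5 - 2*exp(y)


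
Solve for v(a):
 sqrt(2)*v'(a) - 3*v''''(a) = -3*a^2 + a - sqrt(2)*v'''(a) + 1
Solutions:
 v(a) = C1 + C2*exp(a*(-2^(2/3)*(9*sqrt(1506) + 247*sqrt(2))^(1/3) - 4*2^(1/3)/(9*sqrt(1506) + 247*sqrt(2))^(1/3) + 4*sqrt(2))/36)*sin(2^(1/3)*sqrt(3)*a*(-2^(1/3)*(9*sqrt(1506) + 247*sqrt(2))^(1/3) + 4/(9*sqrt(1506) + 247*sqrt(2))^(1/3))/36) + C3*exp(a*(-2^(2/3)*(9*sqrt(1506) + 247*sqrt(2))^(1/3) - 4*2^(1/3)/(9*sqrt(1506) + 247*sqrt(2))^(1/3) + 4*sqrt(2))/36)*cos(2^(1/3)*sqrt(3)*a*(-2^(1/3)*(9*sqrt(1506) + 247*sqrt(2))^(1/3) + 4/(9*sqrt(1506) + 247*sqrt(2))^(1/3))/36) + C4*exp(a*(4*2^(1/3)/(9*sqrt(1506) + 247*sqrt(2))^(1/3) + 2*sqrt(2) + 2^(2/3)*(9*sqrt(1506) + 247*sqrt(2))^(1/3))/18) - sqrt(2)*a^3/2 + sqrt(2)*a^2/4 + 7*sqrt(2)*a/2


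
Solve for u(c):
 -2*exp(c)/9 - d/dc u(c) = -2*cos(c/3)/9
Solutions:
 u(c) = C1 - 2*exp(c)/9 + 2*sin(c/3)/3


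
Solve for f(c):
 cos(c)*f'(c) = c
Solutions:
 f(c) = C1 + Integral(c/cos(c), c)


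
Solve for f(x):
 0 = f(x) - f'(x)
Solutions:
 f(x) = C1*exp(x)


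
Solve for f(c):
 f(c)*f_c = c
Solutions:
 f(c) = -sqrt(C1 + c^2)
 f(c) = sqrt(C1 + c^2)


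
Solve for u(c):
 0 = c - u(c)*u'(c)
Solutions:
 u(c) = -sqrt(C1 + c^2)
 u(c) = sqrt(C1 + c^2)


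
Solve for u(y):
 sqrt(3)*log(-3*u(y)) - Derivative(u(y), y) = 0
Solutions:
 -sqrt(3)*Integral(1/(log(-_y) + log(3)), (_y, u(y)))/3 = C1 - y


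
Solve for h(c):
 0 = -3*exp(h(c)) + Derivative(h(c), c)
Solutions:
 h(c) = log(-1/(C1 + 3*c))


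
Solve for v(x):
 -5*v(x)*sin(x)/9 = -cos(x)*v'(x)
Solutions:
 v(x) = C1/cos(x)^(5/9)


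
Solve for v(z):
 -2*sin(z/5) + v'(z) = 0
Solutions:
 v(z) = C1 - 10*cos(z/5)


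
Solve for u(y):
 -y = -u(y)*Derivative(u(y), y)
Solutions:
 u(y) = -sqrt(C1 + y^2)
 u(y) = sqrt(C1 + y^2)


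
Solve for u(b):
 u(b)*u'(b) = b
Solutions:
 u(b) = -sqrt(C1 + b^2)
 u(b) = sqrt(C1 + b^2)


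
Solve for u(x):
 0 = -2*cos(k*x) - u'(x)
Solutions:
 u(x) = C1 - 2*sin(k*x)/k


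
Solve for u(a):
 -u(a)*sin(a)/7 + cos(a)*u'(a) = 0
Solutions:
 u(a) = C1/cos(a)^(1/7)


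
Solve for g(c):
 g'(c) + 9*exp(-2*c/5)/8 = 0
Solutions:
 g(c) = C1 + 45*exp(-2*c/5)/16


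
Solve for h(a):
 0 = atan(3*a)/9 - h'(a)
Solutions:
 h(a) = C1 + a*atan(3*a)/9 - log(9*a^2 + 1)/54


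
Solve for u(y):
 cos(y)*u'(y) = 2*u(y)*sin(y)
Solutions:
 u(y) = C1/cos(y)^2


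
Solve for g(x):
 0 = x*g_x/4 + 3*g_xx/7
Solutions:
 g(x) = C1 + C2*erf(sqrt(42)*x/12)


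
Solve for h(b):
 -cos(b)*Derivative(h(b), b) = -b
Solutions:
 h(b) = C1 + Integral(b/cos(b), b)


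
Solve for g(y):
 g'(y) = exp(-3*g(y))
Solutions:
 g(y) = log(C1 + 3*y)/3
 g(y) = log((-3^(1/3) - 3^(5/6)*I)*(C1 + y)^(1/3)/2)
 g(y) = log((-3^(1/3) + 3^(5/6)*I)*(C1 + y)^(1/3)/2)


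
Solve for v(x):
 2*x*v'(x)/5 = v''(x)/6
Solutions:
 v(x) = C1 + C2*erfi(sqrt(30)*x/5)


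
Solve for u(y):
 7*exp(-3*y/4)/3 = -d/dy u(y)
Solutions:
 u(y) = C1 + 28*exp(-3*y/4)/9


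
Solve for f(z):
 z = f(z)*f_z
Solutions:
 f(z) = -sqrt(C1 + z^2)
 f(z) = sqrt(C1 + z^2)


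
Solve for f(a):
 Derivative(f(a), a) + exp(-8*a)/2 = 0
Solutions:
 f(a) = C1 + exp(-8*a)/16


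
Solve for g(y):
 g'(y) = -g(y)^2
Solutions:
 g(y) = 1/(C1 + y)


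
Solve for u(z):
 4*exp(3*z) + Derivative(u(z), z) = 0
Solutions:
 u(z) = C1 - 4*exp(3*z)/3


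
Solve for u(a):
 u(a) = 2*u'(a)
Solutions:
 u(a) = C1*exp(a/2)


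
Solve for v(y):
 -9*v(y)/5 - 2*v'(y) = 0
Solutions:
 v(y) = C1*exp(-9*y/10)


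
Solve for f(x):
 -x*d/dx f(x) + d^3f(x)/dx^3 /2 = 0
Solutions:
 f(x) = C1 + Integral(C2*airyai(2^(1/3)*x) + C3*airybi(2^(1/3)*x), x)


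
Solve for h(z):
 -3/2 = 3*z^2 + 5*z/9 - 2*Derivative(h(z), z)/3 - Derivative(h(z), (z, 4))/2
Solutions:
 h(z) = C1 + C4*exp(-6^(2/3)*z/3) + 3*z^3/2 + 5*z^2/12 + 9*z/4 + (C2*sin(2^(2/3)*3^(1/6)*z/2) + C3*cos(2^(2/3)*3^(1/6)*z/2))*exp(6^(2/3)*z/6)


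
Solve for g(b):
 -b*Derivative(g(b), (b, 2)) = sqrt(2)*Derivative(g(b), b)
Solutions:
 g(b) = C1 + C2*b^(1 - sqrt(2))


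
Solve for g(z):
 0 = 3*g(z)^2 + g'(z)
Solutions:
 g(z) = 1/(C1 + 3*z)


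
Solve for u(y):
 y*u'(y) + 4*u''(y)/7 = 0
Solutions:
 u(y) = C1 + C2*erf(sqrt(14)*y/4)


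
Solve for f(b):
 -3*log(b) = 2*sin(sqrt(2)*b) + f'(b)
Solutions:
 f(b) = C1 - 3*b*log(b) + 3*b + sqrt(2)*cos(sqrt(2)*b)


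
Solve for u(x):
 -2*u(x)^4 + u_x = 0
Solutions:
 u(x) = (-1/(C1 + 6*x))^(1/3)
 u(x) = (-1/(C1 + 2*x))^(1/3)*(-3^(2/3) - 3*3^(1/6)*I)/6
 u(x) = (-1/(C1 + 2*x))^(1/3)*(-3^(2/3) + 3*3^(1/6)*I)/6


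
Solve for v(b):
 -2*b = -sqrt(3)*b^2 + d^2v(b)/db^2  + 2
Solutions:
 v(b) = C1 + C2*b + sqrt(3)*b^4/12 - b^3/3 - b^2


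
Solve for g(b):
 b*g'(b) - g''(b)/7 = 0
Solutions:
 g(b) = C1 + C2*erfi(sqrt(14)*b/2)


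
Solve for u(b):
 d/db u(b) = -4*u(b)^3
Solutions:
 u(b) = -sqrt(2)*sqrt(-1/(C1 - 4*b))/2
 u(b) = sqrt(2)*sqrt(-1/(C1 - 4*b))/2


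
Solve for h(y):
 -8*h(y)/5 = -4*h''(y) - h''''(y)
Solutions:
 h(y) = C1*exp(-y*sqrt(-2 + 2*sqrt(35)/5)) + C2*exp(y*sqrt(-2 + 2*sqrt(35)/5)) + C3*sin(y*sqrt(2 + 2*sqrt(35)/5)) + C4*cos(y*sqrt(2 + 2*sqrt(35)/5))


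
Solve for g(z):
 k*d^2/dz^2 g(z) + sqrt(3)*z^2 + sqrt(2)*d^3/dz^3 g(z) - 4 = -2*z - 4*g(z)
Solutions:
 g(z) = C1*exp(-z*(2^(5/6)*k^2/(2*(k^3/4 + sqrt(-k^6 + (k^3 + 108)^2)/4 + 27)^(1/3)) + sqrt(2)*k + 2*2^(1/6)*(k^3/4 + sqrt(-k^6 + (k^3 + 108)^2)/4 + 27)^(1/3))/6) + C2*exp(z*(-2^(5/6)*k^2/((-1 + sqrt(3)*I)*(k^3/4 + sqrt(-k^6 + (k^3 + 108)^2)/4 + 27)^(1/3)) - sqrt(2)*k + 2^(1/6)*(k^3/4 + sqrt(-k^6 + (k^3 + 108)^2)/4 + 27)^(1/3) - 2^(1/6)*sqrt(3)*I*(k^3/4 + sqrt(-k^6 + (k^3 + 108)^2)/4 + 27)^(1/3))/6) + C3*exp(z*(2^(5/6)*k^2/((1 + sqrt(3)*I)*(k^3/4 + sqrt(-k^6 + (k^3 + 108)^2)/4 + 27)^(1/3)) - sqrt(2)*k + 2^(1/6)*(k^3/4 + sqrt(-k^6 + (k^3 + 108)^2)/4 + 27)^(1/3) + 2^(1/6)*sqrt(3)*I*(k^3/4 + sqrt(-k^6 + (k^3 + 108)^2)/4 + 27)^(1/3))/6) + sqrt(3)*k/8 - sqrt(3)*z^2/4 - z/2 + 1


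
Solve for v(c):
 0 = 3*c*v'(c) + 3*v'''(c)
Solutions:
 v(c) = C1 + Integral(C2*airyai(-c) + C3*airybi(-c), c)


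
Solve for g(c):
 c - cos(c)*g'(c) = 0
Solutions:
 g(c) = C1 + Integral(c/cos(c), c)


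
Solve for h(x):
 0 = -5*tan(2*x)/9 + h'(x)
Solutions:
 h(x) = C1 - 5*log(cos(2*x))/18


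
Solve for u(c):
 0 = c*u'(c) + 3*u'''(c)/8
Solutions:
 u(c) = C1 + Integral(C2*airyai(-2*3^(2/3)*c/3) + C3*airybi(-2*3^(2/3)*c/3), c)


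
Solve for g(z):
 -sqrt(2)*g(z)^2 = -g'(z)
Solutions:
 g(z) = -1/(C1 + sqrt(2)*z)


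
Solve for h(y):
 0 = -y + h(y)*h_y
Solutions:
 h(y) = -sqrt(C1 + y^2)
 h(y) = sqrt(C1 + y^2)


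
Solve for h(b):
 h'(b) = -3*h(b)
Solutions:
 h(b) = C1*exp(-3*b)


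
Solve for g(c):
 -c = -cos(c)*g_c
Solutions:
 g(c) = C1 + Integral(c/cos(c), c)


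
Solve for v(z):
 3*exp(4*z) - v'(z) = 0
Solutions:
 v(z) = C1 + 3*exp(4*z)/4


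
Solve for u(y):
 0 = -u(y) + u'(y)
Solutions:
 u(y) = C1*exp(y)


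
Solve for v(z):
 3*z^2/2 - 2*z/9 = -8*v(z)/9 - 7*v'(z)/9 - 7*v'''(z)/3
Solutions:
 v(z) = C1*exp(7^(1/3)*z*(-7/(36 + sqrt(1345))^(1/3) + 7^(1/3)*(36 + sqrt(1345))^(1/3))/42)*sin(sqrt(3)*7^(1/3)*z*(7/(36 + sqrt(1345))^(1/3) + 7^(1/3)*(36 + sqrt(1345))^(1/3))/42) + C2*exp(7^(1/3)*z*(-7/(36 + sqrt(1345))^(1/3) + 7^(1/3)*(36 + sqrt(1345))^(1/3))/42)*cos(sqrt(3)*7^(1/3)*z*(7/(36 + sqrt(1345))^(1/3) + 7^(1/3)*(36 + sqrt(1345))^(1/3))/42) + C3*exp(-7^(1/3)*z*(-7/(36 + sqrt(1345))^(1/3) + 7^(1/3)*(36 + sqrt(1345))^(1/3))/21) - 27*z^2/16 + 205*z/64 - 1435/512


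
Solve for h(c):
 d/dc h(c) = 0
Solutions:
 h(c) = C1


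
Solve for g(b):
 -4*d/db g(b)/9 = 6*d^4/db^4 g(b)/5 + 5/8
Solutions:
 g(b) = C1 + C4*exp(-10^(1/3)*b/3) - 45*b/32 + (C2*sin(10^(1/3)*sqrt(3)*b/6) + C3*cos(10^(1/3)*sqrt(3)*b/6))*exp(10^(1/3)*b/6)


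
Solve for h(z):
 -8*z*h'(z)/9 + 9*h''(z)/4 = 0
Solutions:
 h(z) = C1 + C2*erfi(4*z/9)


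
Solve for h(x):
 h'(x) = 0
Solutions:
 h(x) = C1


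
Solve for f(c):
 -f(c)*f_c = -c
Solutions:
 f(c) = -sqrt(C1 + c^2)
 f(c) = sqrt(C1 + c^2)


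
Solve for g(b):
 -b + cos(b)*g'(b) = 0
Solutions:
 g(b) = C1 + Integral(b/cos(b), b)


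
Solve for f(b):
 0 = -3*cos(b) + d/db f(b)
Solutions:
 f(b) = C1 + 3*sin(b)


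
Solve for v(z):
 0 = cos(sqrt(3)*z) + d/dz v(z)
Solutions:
 v(z) = C1 - sqrt(3)*sin(sqrt(3)*z)/3


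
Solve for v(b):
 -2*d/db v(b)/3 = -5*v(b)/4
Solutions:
 v(b) = C1*exp(15*b/8)


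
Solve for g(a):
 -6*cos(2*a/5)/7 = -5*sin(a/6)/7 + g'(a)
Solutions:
 g(a) = C1 - 15*sin(2*a/5)/7 - 30*cos(a/6)/7


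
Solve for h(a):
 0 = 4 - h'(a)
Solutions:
 h(a) = C1 + 4*a


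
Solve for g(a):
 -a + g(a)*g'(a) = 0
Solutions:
 g(a) = -sqrt(C1 + a^2)
 g(a) = sqrt(C1 + a^2)


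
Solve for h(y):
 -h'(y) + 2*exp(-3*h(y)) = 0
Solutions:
 h(y) = log(C1 + 6*y)/3
 h(y) = log((-3^(1/3) - 3^(5/6)*I)*(C1 + 2*y)^(1/3)/2)
 h(y) = log((-3^(1/3) + 3^(5/6)*I)*(C1 + 2*y)^(1/3)/2)


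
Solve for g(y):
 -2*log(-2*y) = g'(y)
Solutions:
 g(y) = C1 - 2*y*log(-y) + 2*y*(1 - log(2))


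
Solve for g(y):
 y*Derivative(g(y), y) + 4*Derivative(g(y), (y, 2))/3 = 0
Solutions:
 g(y) = C1 + C2*erf(sqrt(6)*y/4)


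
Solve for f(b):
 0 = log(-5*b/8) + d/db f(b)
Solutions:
 f(b) = C1 - b*log(-b) + b*(-log(5) + 1 + 3*log(2))


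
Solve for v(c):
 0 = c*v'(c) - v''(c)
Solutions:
 v(c) = C1 + C2*erfi(sqrt(2)*c/2)


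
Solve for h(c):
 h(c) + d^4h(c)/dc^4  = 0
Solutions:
 h(c) = (C1*sin(sqrt(2)*c/2) + C2*cos(sqrt(2)*c/2))*exp(-sqrt(2)*c/2) + (C3*sin(sqrt(2)*c/2) + C4*cos(sqrt(2)*c/2))*exp(sqrt(2)*c/2)


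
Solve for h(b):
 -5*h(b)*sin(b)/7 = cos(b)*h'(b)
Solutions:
 h(b) = C1*cos(b)^(5/7)


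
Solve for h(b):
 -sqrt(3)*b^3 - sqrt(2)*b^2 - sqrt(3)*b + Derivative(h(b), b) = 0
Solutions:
 h(b) = C1 + sqrt(3)*b^4/4 + sqrt(2)*b^3/3 + sqrt(3)*b^2/2


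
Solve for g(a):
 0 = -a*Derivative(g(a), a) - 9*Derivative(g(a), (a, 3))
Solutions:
 g(a) = C1 + Integral(C2*airyai(-3^(1/3)*a/3) + C3*airybi(-3^(1/3)*a/3), a)


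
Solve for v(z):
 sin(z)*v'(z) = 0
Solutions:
 v(z) = C1


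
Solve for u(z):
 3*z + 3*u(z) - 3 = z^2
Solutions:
 u(z) = z^2/3 - z + 1


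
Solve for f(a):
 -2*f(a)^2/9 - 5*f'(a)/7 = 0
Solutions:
 f(a) = 45/(C1 + 14*a)


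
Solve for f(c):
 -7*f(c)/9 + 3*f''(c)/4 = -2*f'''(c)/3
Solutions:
 f(c) = C1*exp(-c*(27*3^(1/3)/(16*sqrt(2569) + 815)^(1/3) + 18 + 3^(2/3)*(16*sqrt(2569) + 815)^(1/3))/48)*sin(3^(1/6)*c*(-(16*sqrt(2569) + 815)^(1/3) + 9*3^(2/3)/(16*sqrt(2569) + 815)^(1/3))/16) + C2*exp(-c*(27*3^(1/3)/(16*sqrt(2569) + 815)^(1/3) + 18 + 3^(2/3)*(16*sqrt(2569) + 815)^(1/3))/48)*cos(3^(1/6)*c*(-(16*sqrt(2569) + 815)^(1/3) + 9*3^(2/3)/(16*sqrt(2569) + 815)^(1/3))/16) + C3*exp(c*(-9 + 27*3^(1/3)/(16*sqrt(2569) + 815)^(1/3) + 3^(2/3)*(16*sqrt(2569) + 815)^(1/3))/24)


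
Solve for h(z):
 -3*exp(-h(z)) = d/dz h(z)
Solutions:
 h(z) = log(C1 - 3*z)


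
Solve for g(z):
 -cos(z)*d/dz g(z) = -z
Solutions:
 g(z) = C1 + Integral(z/cos(z), z)


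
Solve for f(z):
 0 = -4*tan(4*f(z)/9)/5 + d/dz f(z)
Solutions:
 f(z) = -9*asin(C1*exp(16*z/45))/4 + 9*pi/4
 f(z) = 9*asin(C1*exp(16*z/45))/4


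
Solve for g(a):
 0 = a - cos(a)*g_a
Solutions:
 g(a) = C1 + Integral(a/cos(a), a)


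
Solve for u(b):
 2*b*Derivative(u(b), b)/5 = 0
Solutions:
 u(b) = C1


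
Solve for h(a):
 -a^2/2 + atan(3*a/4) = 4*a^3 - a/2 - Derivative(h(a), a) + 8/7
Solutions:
 h(a) = C1 + a^4 + a^3/6 - a^2/4 - a*atan(3*a/4) + 8*a/7 + 2*log(9*a^2 + 16)/3


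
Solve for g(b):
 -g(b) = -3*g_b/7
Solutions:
 g(b) = C1*exp(7*b/3)


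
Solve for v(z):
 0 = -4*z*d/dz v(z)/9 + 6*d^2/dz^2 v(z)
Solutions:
 v(z) = C1 + C2*erfi(sqrt(3)*z/9)


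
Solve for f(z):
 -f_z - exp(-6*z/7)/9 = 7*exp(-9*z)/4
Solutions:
 f(z) = C1 + 7*exp(-9*z)/36 + 7*exp(-6*z/7)/54


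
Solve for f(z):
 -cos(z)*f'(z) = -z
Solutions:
 f(z) = C1 + Integral(z/cos(z), z)


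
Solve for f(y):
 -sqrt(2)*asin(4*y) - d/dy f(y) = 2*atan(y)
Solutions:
 f(y) = C1 - 2*y*atan(y) - sqrt(2)*(y*asin(4*y) + sqrt(1 - 16*y^2)/4) + log(y^2 + 1)


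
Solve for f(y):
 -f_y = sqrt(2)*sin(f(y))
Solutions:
 f(y) = -acos((-C1 - exp(2*sqrt(2)*y))/(C1 - exp(2*sqrt(2)*y))) + 2*pi
 f(y) = acos((-C1 - exp(2*sqrt(2)*y))/(C1 - exp(2*sqrt(2)*y)))


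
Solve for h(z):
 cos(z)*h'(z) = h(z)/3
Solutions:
 h(z) = C1*(sin(z) + 1)^(1/6)/(sin(z) - 1)^(1/6)


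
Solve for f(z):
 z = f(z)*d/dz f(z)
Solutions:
 f(z) = -sqrt(C1 + z^2)
 f(z) = sqrt(C1 + z^2)


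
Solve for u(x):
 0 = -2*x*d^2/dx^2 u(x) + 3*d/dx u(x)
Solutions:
 u(x) = C1 + C2*x^(5/2)


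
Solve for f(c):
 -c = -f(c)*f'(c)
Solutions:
 f(c) = -sqrt(C1 + c^2)
 f(c) = sqrt(C1 + c^2)


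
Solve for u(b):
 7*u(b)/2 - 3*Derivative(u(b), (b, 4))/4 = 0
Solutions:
 u(b) = C1*exp(-14^(1/4)*3^(3/4)*b/3) + C2*exp(14^(1/4)*3^(3/4)*b/3) + C3*sin(14^(1/4)*3^(3/4)*b/3) + C4*cos(14^(1/4)*3^(3/4)*b/3)


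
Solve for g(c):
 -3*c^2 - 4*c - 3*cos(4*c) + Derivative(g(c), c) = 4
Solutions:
 g(c) = C1 + c^3 + 2*c^2 + 4*c + 3*sin(4*c)/4


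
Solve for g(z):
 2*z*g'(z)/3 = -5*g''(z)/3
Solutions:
 g(z) = C1 + C2*erf(sqrt(5)*z/5)


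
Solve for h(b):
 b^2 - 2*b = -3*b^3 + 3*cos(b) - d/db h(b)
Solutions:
 h(b) = C1 - 3*b^4/4 - b^3/3 + b^2 + 3*sin(b)


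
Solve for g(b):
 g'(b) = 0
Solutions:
 g(b) = C1


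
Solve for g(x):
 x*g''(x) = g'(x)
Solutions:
 g(x) = C1 + C2*x^2


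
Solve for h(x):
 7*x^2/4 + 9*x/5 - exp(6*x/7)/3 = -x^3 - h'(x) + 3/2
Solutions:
 h(x) = C1 - x^4/4 - 7*x^3/12 - 9*x^2/10 + 3*x/2 + 7*exp(6*x/7)/18


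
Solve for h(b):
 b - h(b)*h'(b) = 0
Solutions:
 h(b) = -sqrt(C1 + b^2)
 h(b) = sqrt(C1 + b^2)


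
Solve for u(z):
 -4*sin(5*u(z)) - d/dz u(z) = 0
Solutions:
 u(z) = -acos((-C1 - exp(40*z))/(C1 - exp(40*z)))/5 + 2*pi/5
 u(z) = acos((-C1 - exp(40*z))/(C1 - exp(40*z)))/5


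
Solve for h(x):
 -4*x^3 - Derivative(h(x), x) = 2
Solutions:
 h(x) = C1 - x^4 - 2*x


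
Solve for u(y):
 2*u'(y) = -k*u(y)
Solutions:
 u(y) = C1*exp(-k*y/2)


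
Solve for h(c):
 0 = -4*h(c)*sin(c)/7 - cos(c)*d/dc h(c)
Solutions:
 h(c) = C1*cos(c)^(4/7)


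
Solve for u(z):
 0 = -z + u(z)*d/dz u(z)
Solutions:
 u(z) = -sqrt(C1 + z^2)
 u(z) = sqrt(C1 + z^2)


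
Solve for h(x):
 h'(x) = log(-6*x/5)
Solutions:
 h(x) = C1 + x*log(-x) + x*(-log(5) - 1 + log(6))


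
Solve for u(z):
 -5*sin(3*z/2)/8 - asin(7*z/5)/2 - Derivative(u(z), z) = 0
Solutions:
 u(z) = C1 - z*asin(7*z/5)/2 - sqrt(25 - 49*z^2)/14 + 5*cos(3*z/2)/12


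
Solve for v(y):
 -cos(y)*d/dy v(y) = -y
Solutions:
 v(y) = C1 + Integral(y/cos(y), y)


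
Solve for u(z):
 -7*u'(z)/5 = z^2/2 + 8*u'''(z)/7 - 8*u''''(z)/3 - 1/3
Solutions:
 u(z) = C1 + C2*exp(z*(-10^(2/3)*(49*sqrt(22089) + 7283)^(1/3) - 40*10^(1/3)/(49*sqrt(22089) + 7283)^(1/3) + 40)/280)*sin(10^(1/3)*sqrt(3)*z*(-10^(1/3)*(49*sqrt(22089) + 7283)^(1/3) + 40/(49*sqrt(22089) + 7283)^(1/3))/280) + C3*exp(z*(-10^(2/3)*(49*sqrt(22089) + 7283)^(1/3) - 40*10^(1/3)/(49*sqrt(22089) + 7283)^(1/3) + 40)/280)*cos(10^(1/3)*sqrt(3)*z*(-10^(1/3)*(49*sqrt(22089) + 7283)^(1/3) + 40/(49*sqrt(22089) + 7283)^(1/3))/280) + C4*exp(z*(40*10^(1/3)/(49*sqrt(22089) + 7283)^(1/3) + 20 + 10^(2/3)*(49*sqrt(22089) + 7283)^(1/3))/140) - 5*z^3/42 + 845*z/1029


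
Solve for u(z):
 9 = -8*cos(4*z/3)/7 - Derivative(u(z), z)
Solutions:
 u(z) = C1 - 9*z - 6*sin(4*z/3)/7


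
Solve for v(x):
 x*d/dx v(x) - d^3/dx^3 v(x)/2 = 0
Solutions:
 v(x) = C1 + Integral(C2*airyai(2^(1/3)*x) + C3*airybi(2^(1/3)*x), x)


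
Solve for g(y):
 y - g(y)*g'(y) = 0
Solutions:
 g(y) = -sqrt(C1 + y^2)
 g(y) = sqrt(C1 + y^2)


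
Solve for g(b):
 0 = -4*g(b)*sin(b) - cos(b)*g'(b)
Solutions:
 g(b) = C1*cos(b)^4


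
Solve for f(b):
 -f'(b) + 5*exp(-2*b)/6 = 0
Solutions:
 f(b) = C1 - 5*exp(-2*b)/12


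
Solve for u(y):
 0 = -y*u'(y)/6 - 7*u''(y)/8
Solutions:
 u(y) = C1 + C2*erf(sqrt(42)*y/21)


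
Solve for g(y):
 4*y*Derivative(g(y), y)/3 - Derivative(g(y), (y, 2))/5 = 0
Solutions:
 g(y) = C1 + C2*erfi(sqrt(30)*y/3)


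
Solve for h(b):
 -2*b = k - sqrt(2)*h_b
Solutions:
 h(b) = C1 + sqrt(2)*b^2/2 + sqrt(2)*b*k/2


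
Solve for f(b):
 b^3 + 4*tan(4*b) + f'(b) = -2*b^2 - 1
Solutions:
 f(b) = C1 - b^4/4 - 2*b^3/3 - b + log(cos(4*b))


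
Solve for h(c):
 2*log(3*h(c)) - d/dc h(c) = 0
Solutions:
 -Integral(1/(log(_y) + log(3)), (_y, h(c)))/2 = C1 - c


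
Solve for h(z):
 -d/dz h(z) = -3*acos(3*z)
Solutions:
 h(z) = C1 + 3*z*acos(3*z) - sqrt(1 - 9*z^2)


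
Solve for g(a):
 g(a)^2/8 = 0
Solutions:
 g(a) = 0


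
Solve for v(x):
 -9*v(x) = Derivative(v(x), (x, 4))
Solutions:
 v(x) = (C1*sin(sqrt(6)*x/2) + C2*cos(sqrt(6)*x/2))*exp(-sqrt(6)*x/2) + (C3*sin(sqrt(6)*x/2) + C4*cos(sqrt(6)*x/2))*exp(sqrt(6)*x/2)


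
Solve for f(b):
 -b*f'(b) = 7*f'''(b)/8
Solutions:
 f(b) = C1 + Integral(C2*airyai(-2*7^(2/3)*b/7) + C3*airybi(-2*7^(2/3)*b/7), b)


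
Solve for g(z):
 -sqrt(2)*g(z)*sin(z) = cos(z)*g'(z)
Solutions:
 g(z) = C1*cos(z)^(sqrt(2))


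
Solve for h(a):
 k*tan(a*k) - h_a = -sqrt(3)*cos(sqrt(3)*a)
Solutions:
 h(a) = C1 + k*Piecewise((-log(cos(a*k))/k, Ne(k, 0)), (0, True)) + sin(sqrt(3)*a)


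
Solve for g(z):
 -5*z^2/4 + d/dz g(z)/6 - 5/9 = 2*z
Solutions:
 g(z) = C1 + 5*z^3/2 + 6*z^2 + 10*z/3


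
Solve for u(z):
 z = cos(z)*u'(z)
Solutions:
 u(z) = C1 + Integral(z/cos(z), z)


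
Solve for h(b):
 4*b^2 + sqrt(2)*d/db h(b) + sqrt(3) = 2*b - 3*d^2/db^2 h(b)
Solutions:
 h(b) = C1 + C2*exp(-sqrt(2)*b/3) - 2*sqrt(2)*b^3/3 + sqrt(2)*b^2/2 + 6*b^2 - 18*sqrt(2)*b - 3*b - sqrt(6)*b/2


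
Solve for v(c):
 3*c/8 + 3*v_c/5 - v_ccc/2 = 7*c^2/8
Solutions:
 v(c) = C1 + C2*exp(-sqrt(30)*c/5) + C3*exp(sqrt(30)*c/5) + 35*c^3/72 - 5*c^2/16 + 175*c/72


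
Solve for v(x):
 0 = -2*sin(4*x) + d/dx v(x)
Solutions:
 v(x) = C1 - cos(4*x)/2


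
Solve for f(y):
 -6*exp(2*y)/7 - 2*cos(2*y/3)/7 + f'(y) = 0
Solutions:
 f(y) = C1 + 3*exp(2*y)/7 + 3*sin(2*y/3)/7


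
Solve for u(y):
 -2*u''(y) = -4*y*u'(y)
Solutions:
 u(y) = C1 + C2*erfi(y)


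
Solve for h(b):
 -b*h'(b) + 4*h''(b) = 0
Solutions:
 h(b) = C1 + C2*erfi(sqrt(2)*b/4)


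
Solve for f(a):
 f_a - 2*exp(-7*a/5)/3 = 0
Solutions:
 f(a) = C1 - 10*exp(-7*a/5)/21


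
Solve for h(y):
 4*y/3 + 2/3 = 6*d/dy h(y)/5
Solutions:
 h(y) = C1 + 5*y^2/9 + 5*y/9


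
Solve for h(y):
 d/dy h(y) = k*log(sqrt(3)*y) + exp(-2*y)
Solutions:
 h(y) = C1 + k*y*log(y) + k*y*(-1 + log(3)/2) - exp(-2*y)/2


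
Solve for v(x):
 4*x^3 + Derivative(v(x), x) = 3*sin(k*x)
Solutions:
 v(x) = C1 - x^4 - 3*cos(k*x)/k


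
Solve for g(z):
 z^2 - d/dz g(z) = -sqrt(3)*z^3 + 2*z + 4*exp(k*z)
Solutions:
 g(z) = C1 + sqrt(3)*z^4/4 + z^3/3 - z^2 - 4*exp(k*z)/k


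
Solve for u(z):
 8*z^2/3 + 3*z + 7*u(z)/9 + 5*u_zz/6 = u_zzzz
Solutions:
 u(z) = C1*exp(-sqrt(3)*z*sqrt(5 + sqrt(137))/6) + C2*exp(sqrt(3)*z*sqrt(5 + sqrt(137))/6) + C3*sin(sqrt(3)*z*sqrt(-5 + sqrt(137))/6) + C4*cos(sqrt(3)*z*sqrt(-5 + sqrt(137))/6) - 24*z^2/7 - 27*z/7 + 360/49


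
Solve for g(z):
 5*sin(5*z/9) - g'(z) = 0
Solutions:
 g(z) = C1 - 9*cos(5*z/9)


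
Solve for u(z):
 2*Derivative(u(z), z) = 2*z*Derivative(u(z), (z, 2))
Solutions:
 u(z) = C1 + C2*z^2


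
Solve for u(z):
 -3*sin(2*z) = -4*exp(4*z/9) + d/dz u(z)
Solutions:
 u(z) = C1 + 9*exp(4*z/9) + 3*cos(2*z)/2


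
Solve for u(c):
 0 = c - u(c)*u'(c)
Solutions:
 u(c) = -sqrt(C1 + c^2)
 u(c) = sqrt(C1 + c^2)


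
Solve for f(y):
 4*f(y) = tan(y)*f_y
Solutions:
 f(y) = C1*sin(y)^4


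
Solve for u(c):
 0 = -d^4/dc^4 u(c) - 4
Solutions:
 u(c) = C1 + C2*c + C3*c^2 + C4*c^3 - c^4/6


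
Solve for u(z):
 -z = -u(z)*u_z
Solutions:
 u(z) = -sqrt(C1 + z^2)
 u(z) = sqrt(C1 + z^2)


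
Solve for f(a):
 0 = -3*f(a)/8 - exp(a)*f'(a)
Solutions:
 f(a) = C1*exp(3*exp(-a)/8)


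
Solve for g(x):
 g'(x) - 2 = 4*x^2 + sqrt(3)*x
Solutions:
 g(x) = C1 + 4*x^3/3 + sqrt(3)*x^2/2 + 2*x


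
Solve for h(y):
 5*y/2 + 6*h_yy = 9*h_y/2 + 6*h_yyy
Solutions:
 h(y) = C1 + 5*y^2/18 + 20*y/27 + (C2*sin(sqrt(2)*y/2) + C3*cos(sqrt(2)*y/2))*exp(y/2)


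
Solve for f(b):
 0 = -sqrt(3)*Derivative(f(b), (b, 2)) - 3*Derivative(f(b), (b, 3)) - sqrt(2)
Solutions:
 f(b) = C1 + C2*b + C3*exp(-sqrt(3)*b/3) - sqrt(6)*b^2/6


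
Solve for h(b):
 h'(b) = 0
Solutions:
 h(b) = C1


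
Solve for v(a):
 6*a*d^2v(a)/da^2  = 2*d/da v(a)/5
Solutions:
 v(a) = C1 + C2*a^(16/15)


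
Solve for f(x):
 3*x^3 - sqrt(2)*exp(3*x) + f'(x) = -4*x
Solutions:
 f(x) = C1 - 3*x^4/4 - 2*x^2 + sqrt(2)*exp(3*x)/3


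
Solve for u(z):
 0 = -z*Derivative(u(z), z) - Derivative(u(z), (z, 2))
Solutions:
 u(z) = C1 + C2*erf(sqrt(2)*z/2)


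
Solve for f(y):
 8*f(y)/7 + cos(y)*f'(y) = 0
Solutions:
 f(y) = C1*(sin(y) - 1)^(4/7)/(sin(y) + 1)^(4/7)


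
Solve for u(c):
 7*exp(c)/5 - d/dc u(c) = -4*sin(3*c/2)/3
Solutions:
 u(c) = C1 + 7*exp(c)/5 - 8*cos(3*c/2)/9


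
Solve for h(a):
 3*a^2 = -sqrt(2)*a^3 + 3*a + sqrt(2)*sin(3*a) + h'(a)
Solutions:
 h(a) = C1 + sqrt(2)*a^4/4 + a^3 - 3*a^2/2 + sqrt(2)*cos(3*a)/3


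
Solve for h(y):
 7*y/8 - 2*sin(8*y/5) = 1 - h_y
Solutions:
 h(y) = C1 - 7*y^2/16 + y - 5*cos(8*y/5)/4


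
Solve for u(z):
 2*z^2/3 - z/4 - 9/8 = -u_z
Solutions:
 u(z) = C1 - 2*z^3/9 + z^2/8 + 9*z/8


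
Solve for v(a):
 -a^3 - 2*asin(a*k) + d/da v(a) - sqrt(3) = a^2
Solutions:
 v(a) = C1 + a^4/4 + a^3/3 + sqrt(3)*a + 2*Piecewise((a*asin(a*k) + sqrt(-a^2*k^2 + 1)/k, Ne(k, 0)), (0, True))


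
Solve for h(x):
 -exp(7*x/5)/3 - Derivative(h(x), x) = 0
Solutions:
 h(x) = C1 - 5*exp(7*x/5)/21


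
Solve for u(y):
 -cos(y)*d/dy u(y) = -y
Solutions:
 u(y) = C1 + Integral(y/cos(y), y)


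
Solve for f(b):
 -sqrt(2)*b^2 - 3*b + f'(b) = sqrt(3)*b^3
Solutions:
 f(b) = C1 + sqrt(3)*b^4/4 + sqrt(2)*b^3/3 + 3*b^2/2
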